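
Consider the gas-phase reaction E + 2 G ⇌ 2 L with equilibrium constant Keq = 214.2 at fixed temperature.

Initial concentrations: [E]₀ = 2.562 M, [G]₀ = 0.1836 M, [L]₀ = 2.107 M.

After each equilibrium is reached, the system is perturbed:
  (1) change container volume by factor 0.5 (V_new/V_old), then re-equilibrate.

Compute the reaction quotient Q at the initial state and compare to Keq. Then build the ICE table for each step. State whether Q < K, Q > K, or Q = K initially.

Q₀ = 51.4; Q < K (proceeds forward)

Q₀ = 51.4 vs Keq = 214.2 ⇒ Q<K, forward
Step 1:
                    E           G           L
  I             2.562      0.1836       2.107
  C          -0.04452    -0.08903     0.08903
  E             2.517     0.09457       2.196
  solve Keq expr → x = 0.04452; check Q = 214.2
Then change container volume by factor 0.5 (V_new/V_old).
Step 2:
                    E           G           L
  I             5.035      0.1891       4.392
  C          -0.02671    -0.05341     0.05341
  E             5.008      0.1357       4.445
  solve Keq expr → x = 0.02671; check Q = 214.2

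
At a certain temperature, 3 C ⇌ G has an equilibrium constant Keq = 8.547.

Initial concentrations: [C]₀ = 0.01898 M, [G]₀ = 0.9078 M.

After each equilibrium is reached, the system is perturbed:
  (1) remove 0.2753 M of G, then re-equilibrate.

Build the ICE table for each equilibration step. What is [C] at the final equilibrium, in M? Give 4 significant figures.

Q₀ = 1.3277e+05 vs Keq = 8.547 ⇒ Q>K, reverse
Step 1:
                  C         G
  Initial   0.01898    0.9078
  Change     0.4283   -0.1428
  Equil      0.4473     0.765
  solve Keq expr → x = -0.1428; check Q = 8.547
Then remove 0.2753 M of G.
Step 2:
                  C         G
  Initial    0.4473    0.4897
  Change   -0.05689   0.01896
  Equil      0.3904    0.5087
  solve Keq expr → x = 0.01896; check Q = 8.547

[C]_eq = 0.3904 M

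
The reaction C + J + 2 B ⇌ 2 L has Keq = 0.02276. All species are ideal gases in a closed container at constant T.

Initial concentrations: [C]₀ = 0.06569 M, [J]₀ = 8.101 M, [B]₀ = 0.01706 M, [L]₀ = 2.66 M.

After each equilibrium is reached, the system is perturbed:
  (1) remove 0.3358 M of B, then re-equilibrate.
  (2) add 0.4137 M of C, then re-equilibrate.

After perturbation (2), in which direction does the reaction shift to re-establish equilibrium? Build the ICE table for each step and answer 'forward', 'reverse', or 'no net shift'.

Q₀ = 4.5684e+04 vs Keq = 0.02276 ⇒ Q>K, reverse
Step 1:
                  C         J         B         L
  I         0.06569     8.101   0.01706      2.66
  C          0.9154    0.9154     1.831    -1.831
  E          0.9811     9.016     1.848    0.8292
  solve Keq expr → x = -0.9154; check Q = 0.02276
Then remove 0.3358 M of B.
Step 2:
                  C         J         B         L
  I          0.9811     9.016     1.512    0.8292
  C         0.04565   0.04565    0.0913   -0.0913
  E           1.027     9.062     1.603    0.7379
  solve Keq expr → x = -0.04565; check Q = 0.02276
Then add 0.4137 M of C.
Step 3:
                  C         J         B         L
  I            1.44     9.062     1.603    0.7379
  C        -0.03973  -0.03973  -0.07946   0.07946
  E           1.401     9.022     1.524    0.8173
  solve Keq expr → x = 0.03973; check Q = 0.02276

Direction: forward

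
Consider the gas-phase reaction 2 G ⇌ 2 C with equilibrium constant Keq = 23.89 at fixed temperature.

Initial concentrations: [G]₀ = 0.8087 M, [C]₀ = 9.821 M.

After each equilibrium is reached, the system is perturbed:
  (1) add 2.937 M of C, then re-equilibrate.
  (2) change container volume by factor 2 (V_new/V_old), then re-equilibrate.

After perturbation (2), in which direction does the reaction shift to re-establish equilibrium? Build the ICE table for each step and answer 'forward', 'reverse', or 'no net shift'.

Q₀ = 147.5 vs Keq = 23.89 ⇒ Q>K, reverse
Step 1:
                   G          C
  Initial     0.8087      9.821
  Change      0.9967    -0.9967
  Equil        1.805      8.824
  solve Keq expr → x = -0.4983; check Q = 23.89
Then add 2.937 M of C.
Step 2:
                   G          C
  Initial      1.805      11.76
  Change      0.4988    -0.4988
  Equil        2.304      11.26
  solve Keq expr → x = -0.2494; check Q = 23.89
Then change container volume by factor 2 (V_new/V_old).
Step 3:
                   G          C
  Initial      1.152      5.631
  Change           0          0
  Equil        1.152      5.631
  solve Keq expr → x = 0; check Q = 23.89

Direction: no net shift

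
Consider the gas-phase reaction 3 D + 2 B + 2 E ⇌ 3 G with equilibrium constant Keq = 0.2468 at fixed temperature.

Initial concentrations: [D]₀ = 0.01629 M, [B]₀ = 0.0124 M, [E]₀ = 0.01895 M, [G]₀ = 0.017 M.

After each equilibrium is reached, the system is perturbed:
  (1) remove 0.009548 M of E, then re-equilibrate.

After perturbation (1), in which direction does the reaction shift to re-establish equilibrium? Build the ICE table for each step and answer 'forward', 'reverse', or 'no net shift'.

Q₀ = 2.0584e+07 vs Keq = 0.2468 ⇒ Q>K, reverse
Step 1:
                   D          B          E          G
  I          0.01629     0.0124    0.01895      0.017
  C          0.01683    0.01122    0.01122   -0.01683
  E          0.03312    0.02362    0.03017 1.6579e-04
  solve Keq expr → x = -0.005611; check Q = 0.2468
Then remove 0.009548 M of E.
Step 2:
                   D          B          E          G
  I          0.03312    0.02362    0.02062 1.6579e-04
  C       3.6806e-05 2.4538e-05 2.4538e-05 -3.6806e-05
  E          0.03316    0.02365    0.02065 1.2898e-04
  solve Keq expr → x = -1.2269e-05; check Q = 0.2468

Direction: reverse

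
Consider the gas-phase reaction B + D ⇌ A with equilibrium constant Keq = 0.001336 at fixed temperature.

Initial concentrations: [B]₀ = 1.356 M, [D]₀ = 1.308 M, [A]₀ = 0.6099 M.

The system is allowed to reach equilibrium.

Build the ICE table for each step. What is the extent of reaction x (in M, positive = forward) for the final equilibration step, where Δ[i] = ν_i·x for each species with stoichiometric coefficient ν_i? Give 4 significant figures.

x = -0.6049 M

Q₀ = 0.3439 vs Keq = 0.001336 ⇒ Q>K, reverse
Step 1:
                  B         D         A
  Initial     1.356     1.308    0.6099
  Change     0.6049    0.6049   -0.6049
  Equil       1.961     1.913  0.005011
  solve Keq expr → x = -0.6049; check Q = 0.001336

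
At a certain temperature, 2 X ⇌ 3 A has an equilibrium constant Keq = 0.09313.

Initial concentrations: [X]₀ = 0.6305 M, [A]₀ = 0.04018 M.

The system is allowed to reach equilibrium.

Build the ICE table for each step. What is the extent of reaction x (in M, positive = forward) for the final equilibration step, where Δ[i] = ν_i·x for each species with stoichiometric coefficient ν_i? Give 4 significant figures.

Q₀ = 1.6318e-04 vs Keq = 0.09313 ⇒ Q<K, forward
Step 1:
                    X           A
  I            0.6305     0.04018
  C           -0.1568      0.2353
  E            0.4737      0.2754
  solve Keq expr → x = 0.07842; check Q = 0.09313

x = 0.07842 M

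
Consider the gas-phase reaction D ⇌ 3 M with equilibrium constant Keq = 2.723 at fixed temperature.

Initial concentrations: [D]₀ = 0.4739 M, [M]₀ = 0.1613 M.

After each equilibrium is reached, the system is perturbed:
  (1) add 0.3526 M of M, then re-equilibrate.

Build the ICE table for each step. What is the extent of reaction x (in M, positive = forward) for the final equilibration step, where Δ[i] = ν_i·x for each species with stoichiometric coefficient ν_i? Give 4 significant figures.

Q₀ = 0.008856 vs Keq = 2.723 ⇒ Q<K, forward
Step 1:
                  D         M
  Initial    0.4739    0.1613
  Change     -0.235    0.7051
  Equil      0.2389    0.8664
  solve Keq expr → x = 0.235; check Q = 2.723
Then add 0.3526 M of M.
Step 2:
                  D         M
  Initial    0.2389     1.219
  Change    0.08627   -0.2588
  Equil      0.3251    0.9602
  solve Keq expr → x = -0.08627; check Q = 2.723

x = -0.08627 M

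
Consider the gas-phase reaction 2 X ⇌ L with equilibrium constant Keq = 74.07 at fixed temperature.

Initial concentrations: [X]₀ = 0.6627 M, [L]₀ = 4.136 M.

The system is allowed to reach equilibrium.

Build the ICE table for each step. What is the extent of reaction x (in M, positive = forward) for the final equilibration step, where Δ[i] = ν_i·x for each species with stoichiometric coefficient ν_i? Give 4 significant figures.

x = 0.2102 M

Q₀ = 9.418 vs Keq = 74.07 ⇒ Q<K, forward
Step 1:
                   X          L
  init        0.6627      4.136
  Δ          -0.4205     0.2102
  eq          0.2422      4.346
  solve Keq expr → x = 0.2102; check Q = 74.07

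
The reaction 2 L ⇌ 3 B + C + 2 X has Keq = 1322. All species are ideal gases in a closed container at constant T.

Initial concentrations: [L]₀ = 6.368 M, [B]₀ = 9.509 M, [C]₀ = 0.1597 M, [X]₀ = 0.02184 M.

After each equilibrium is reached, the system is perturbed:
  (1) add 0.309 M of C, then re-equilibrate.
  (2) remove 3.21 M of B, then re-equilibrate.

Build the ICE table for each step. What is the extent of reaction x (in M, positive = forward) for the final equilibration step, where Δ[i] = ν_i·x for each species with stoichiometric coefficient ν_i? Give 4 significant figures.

Q₀ = 0.001615 vs Keq = 1322 ⇒ Q<K, forward
Step 1:
                   L          B          C          X
  init         6.368      9.509     0.1597    0.02184
  Δ           -2.473      3.709      1.236      2.473
  eq           3.895      13.22      1.396      2.494
  solve Keq expr → x = 1.236; check Q = 1322
Then add 0.309 M of C.
Step 2:
                   L          B          C          X
  init         3.895      13.22      1.705      2.494
  Δ           0.1017    -0.1526   -0.05086    -0.1017
  eq           3.997      13.07      1.654      2.393
  solve Keq expr → x = -0.05086; check Q = 1322
Then remove 3.21 M of B.
Step 3:
                   L          B          C          X
  init         3.997      9.855      1.654      2.393
  Δ          -0.4174     0.6262     0.2087     0.4174
  eq            3.58      10.48      1.863       2.81
  solve Keq expr → x = 0.2087; check Q = 1322

x = 0.2087 M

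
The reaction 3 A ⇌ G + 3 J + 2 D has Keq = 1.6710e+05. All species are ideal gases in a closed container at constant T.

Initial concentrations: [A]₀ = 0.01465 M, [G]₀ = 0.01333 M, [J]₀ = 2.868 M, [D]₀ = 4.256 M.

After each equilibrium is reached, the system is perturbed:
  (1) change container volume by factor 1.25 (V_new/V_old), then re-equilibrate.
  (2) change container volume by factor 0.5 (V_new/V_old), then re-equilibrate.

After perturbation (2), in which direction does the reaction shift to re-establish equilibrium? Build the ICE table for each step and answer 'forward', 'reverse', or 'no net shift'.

Direction: reverse

Q₀ = 1.8116e+06 vs Keq = 1.6710e+05 ⇒ Q>K, reverse
Step 1:
                    A           G           J           D
  I           0.01465     0.01333       2.868       4.256
  C           0.01346   -0.004486    -0.01346   -0.008972
  E           0.02811    0.008844       2.855       4.247
  solve Keq expr → x = -0.004486; check Q = 1.6710e+05
Then change container volume by factor 1.25 (V_new/V_old).
Step 2:
                    A           G           J           D
  I           0.02249    0.007075       2.284       3.398
  C         -0.003516    0.001172    0.003516    0.002344
  E           0.01897    0.008247       2.287         3.4
  solve Keq expr → x = 0.001172; check Q = 1.6710e+05
Then change container volume by factor 0.5 (V_new/V_old).
Step 3:
                    A           G           J           D
  I           0.03794     0.01649       4.574         6.8
  C           0.02315   -0.007716    -0.02315    -0.01543
  E           0.06109    0.008779       4.551       6.785
  solve Keq expr → x = -0.007716; check Q = 1.6710e+05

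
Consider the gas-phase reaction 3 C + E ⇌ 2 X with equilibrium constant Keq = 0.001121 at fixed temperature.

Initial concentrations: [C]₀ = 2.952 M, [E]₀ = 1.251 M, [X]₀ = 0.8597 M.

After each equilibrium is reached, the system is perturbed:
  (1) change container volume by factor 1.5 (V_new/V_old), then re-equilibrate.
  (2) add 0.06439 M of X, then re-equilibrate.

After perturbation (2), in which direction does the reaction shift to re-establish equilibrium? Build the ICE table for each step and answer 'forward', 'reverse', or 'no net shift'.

Direction: reverse

Q₀ = 0.02297 vs Keq = 0.001121 ⇒ Q>K, reverse
Step 1:
                   C          E          X
  init         2.952      1.251     0.8597
  Δ           0.8324     0.2775     -0.555
  eq           3.784      1.528     0.3047
  solve Keq expr → x = -0.2775; check Q = 0.001121
Then change container volume by factor 1.5 (V_new/V_old).
Step 2:
                   C          E          X
  init         2.523      1.019     0.2032
  Δ          0.08783    0.02928   -0.05855
  eq           2.611      1.048     0.1446
  solve Keq expr → x = -0.02928; check Q = 0.001121
Then add 0.06439 M of X.
Step 3:
                   C          E          X
  init         2.611      1.048      0.209
  Δ          0.08315    0.02772   -0.05544
  eq           2.694      1.076     0.1536
  solve Keq expr → x = -0.02772; check Q = 0.001121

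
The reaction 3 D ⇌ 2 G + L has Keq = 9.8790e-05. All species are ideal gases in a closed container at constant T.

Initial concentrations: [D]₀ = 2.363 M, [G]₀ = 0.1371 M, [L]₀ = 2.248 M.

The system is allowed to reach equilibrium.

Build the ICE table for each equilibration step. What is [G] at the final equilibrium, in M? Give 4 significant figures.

[G]_eq = 0.02698 M

Q₀ = 0.003202 vs Keq = 9.8790e-05 ⇒ Q>K, reverse
Step 1:
                  D         G         L
  I           2.363    0.1371     2.248
  C          0.1652   -0.1101  -0.05506
  E           2.528   0.02698     2.193
  solve Keq expr → x = -0.05506; check Q = 9.8790e-05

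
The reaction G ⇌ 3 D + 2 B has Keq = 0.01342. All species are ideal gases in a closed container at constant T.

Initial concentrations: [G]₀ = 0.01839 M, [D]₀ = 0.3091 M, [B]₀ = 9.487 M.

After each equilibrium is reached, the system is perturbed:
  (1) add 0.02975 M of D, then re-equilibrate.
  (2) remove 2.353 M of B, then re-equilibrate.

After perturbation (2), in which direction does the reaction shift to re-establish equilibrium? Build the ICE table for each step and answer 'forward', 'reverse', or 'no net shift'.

Q₀ = 144.5 vs Keq = 0.01342 ⇒ Q>K, reverse
Step 1:
                    G           D           B
  init        0.01839      0.3091       9.487
  Δ           0.09438     -0.2831     -0.1888
  eq           0.1128     0.02596       9.298
  solve Keq expr → x = -0.09438; check Q = 0.01342
Then add 0.02975 M of D.
Step 2:
                    G           D           B
  init         0.1128     0.05571       9.298
  Δ          0.009664    -0.02899    -0.01933
  eq           0.1224     0.02672       9.279
  solve Keq expr → x = -0.009664; check Q = 0.01342
Then remove 2.353 M of B.
Step 3:
                    G           D           B
  init         0.1224     0.02672       6.926
  Δ         -0.001859    0.005576    0.003718
  eq           0.1206      0.0323        6.93
  solve Keq expr → x = 0.001859; check Q = 0.01342

Direction: forward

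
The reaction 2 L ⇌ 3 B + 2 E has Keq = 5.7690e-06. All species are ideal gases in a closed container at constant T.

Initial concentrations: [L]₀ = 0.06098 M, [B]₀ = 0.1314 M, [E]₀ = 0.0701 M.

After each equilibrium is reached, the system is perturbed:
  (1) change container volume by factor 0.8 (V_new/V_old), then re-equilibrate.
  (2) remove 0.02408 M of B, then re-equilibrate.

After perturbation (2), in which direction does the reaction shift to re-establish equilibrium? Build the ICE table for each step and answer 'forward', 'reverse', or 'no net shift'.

Direction: forward

Q₀ = 0.002998 vs Keq = 5.7690e-06 ⇒ Q>K, reverse
Step 1:
                    L           B           E
  Initial     0.06098      0.1314      0.0701
  Change       0.0501    -0.07515     -0.0501
  Equil        0.1111     0.05625        0.02
  solve Keq expr → x = -0.02505; check Q = 5.7690e-06
Then change container volume by factor 0.8 (V_new/V_old).
Step 2:
                    L           B           E
  Initial      0.1389     0.07031       0.025
  Change     0.003979   -0.005969   -0.003979
  Equil        0.1428     0.06434     0.02102
  solve Keq expr → x = -0.00199; check Q = 5.7690e-06
Then remove 0.02408 M of B.
Step 3:
                    L           B           E
  Initial      0.1428     0.04026     0.02102
  Change    -0.007205     0.01081    0.007205
  Equil        0.1356     0.05107     0.02823
  solve Keq expr → x = 0.003603; check Q = 5.7690e-06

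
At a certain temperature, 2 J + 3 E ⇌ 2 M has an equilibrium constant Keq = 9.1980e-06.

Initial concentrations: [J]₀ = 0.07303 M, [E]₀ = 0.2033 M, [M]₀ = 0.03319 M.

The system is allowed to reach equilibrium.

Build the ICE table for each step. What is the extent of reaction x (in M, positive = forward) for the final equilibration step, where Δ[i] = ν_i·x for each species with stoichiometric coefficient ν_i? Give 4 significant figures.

Q₀ = 24.58 vs Keq = 9.1980e-06 ⇒ Q>K, reverse
Step 1:
                    J           E           M
  I           0.07303      0.2033     0.03319
  C           0.03315     0.04972    -0.03315
  E            0.1062       0.253  4.0985e-05
  solve Keq expr → x = -0.01657; check Q = 9.1980e-06

x = -0.01657 M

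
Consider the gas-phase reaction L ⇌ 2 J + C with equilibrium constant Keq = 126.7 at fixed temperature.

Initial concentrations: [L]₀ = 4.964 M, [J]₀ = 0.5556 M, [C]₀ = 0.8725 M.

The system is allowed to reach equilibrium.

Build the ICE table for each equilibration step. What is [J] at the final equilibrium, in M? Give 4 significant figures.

[J]_eq = 7.137 M

Q₀ = 0.05426 vs Keq = 126.7 ⇒ Q<K, forward
Step 1:
                    L           J           C
  Initial       4.964      0.5556      0.8725
  Change       -3.291       6.581       3.291
  Equil         1.673       7.137       4.163
  solve Keq expr → x = 3.291; check Q = 126.7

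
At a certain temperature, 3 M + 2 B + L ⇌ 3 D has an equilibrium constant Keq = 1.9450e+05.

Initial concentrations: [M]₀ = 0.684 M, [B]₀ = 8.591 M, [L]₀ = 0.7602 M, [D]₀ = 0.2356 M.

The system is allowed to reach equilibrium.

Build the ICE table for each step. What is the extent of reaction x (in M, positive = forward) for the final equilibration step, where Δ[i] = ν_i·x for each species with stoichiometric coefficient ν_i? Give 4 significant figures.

x = 0.2264 M

Q₀ = 7.2835e-04 vs Keq = 1.9450e+05 ⇒ Q<K, forward
Step 1:
                   M          B          L          D
  Initial      0.684      8.591     0.7602     0.2356
  Change     -0.6792    -0.4528    -0.2264     0.6792
  Equil     0.004811      8.138     0.5338     0.9148
  solve Keq expr → x = 0.2264; check Q = 1.9450e+05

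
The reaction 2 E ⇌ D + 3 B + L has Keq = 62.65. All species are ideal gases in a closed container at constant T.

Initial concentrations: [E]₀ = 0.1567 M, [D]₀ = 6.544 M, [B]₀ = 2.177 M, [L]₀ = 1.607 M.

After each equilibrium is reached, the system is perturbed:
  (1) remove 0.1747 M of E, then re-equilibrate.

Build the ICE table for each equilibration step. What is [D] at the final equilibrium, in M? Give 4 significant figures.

[D]_eq = 6.259 M

Q₀ = 4419 vs Keq = 62.65 ⇒ Q>K, reverse
Step 1:
                  E         D         B         L
  init       0.1567     6.544     2.177     1.607
  Δ          0.4872   -0.2436   -0.7309   -0.2436
  eq         0.6439       6.3     1.446     1.363
  solve Keq expr → x = -0.2436; check Q = 62.65
Then remove 0.1747 M of E.
Step 2:
                  E         D         B         L
  init       0.4692       6.3     1.446     1.363
  Δ         0.08295  -0.04148   -0.1244  -0.04148
  eq         0.5522     6.259     1.322     1.322
  solve Keq expr → x = -0.04148; check Q = 62.65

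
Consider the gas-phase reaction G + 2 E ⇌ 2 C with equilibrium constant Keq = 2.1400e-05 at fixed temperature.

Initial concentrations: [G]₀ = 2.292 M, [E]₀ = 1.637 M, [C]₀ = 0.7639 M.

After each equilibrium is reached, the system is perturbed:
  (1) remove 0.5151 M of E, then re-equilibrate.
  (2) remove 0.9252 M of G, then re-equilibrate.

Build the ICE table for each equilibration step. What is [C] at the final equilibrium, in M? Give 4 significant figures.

Q₀ = 0.09501 vs Keq = 2.1400e-05 ⇒ Q>K, reverse
Step 1:
                   G          E          C
  I            2.292      1.637     0.7639
  C            0.373     0.7459    -0.7459
  E            2.665      2.383      0.018
  solve Keq expr → x = -0.373; check Q = 2.1400e-05
Then remove 0.5151 M of E.
Step 2:
                   G          E          C
  I            2.665      1.868      0.018
  C         0.001928   0.003856  -0.003856
  E            2.667      1.872    0.01414
  solve Keq expr → x = -0.001928; check Q = 2.1400e-05
Then remove 0.9252 M of G.
Step 3:
                   G          E          C
  I            1.742      1.872    0.01414
  C         0.001346   0.002692  -0.002692
  E            1.743      1.874    0.01145
  solve Keq expr → x = -0.001346; check Q = 2.1400e-05

[C]_eq = 0.01145 M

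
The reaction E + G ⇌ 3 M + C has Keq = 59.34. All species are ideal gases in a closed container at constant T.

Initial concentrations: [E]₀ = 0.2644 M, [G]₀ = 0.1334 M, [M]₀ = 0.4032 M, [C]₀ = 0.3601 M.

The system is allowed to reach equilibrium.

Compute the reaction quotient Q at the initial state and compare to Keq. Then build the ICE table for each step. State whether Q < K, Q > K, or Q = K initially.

Q₀ = 0.6692; Q < K (proceeds forward)

Q₀ = 0.6692 vs Keq = 59.34 ⇒ Q<K, forward
Step 1:
                   E          G          M          C
  I           0.2644     0.1334     0.4032     0.3601
  C          -0.1122    -0.1122     0.3367     0.1122
  E           0.1522    0.02118     0.7399     0.4723
  solve Keq expr → x = 0.1122; check Q = 59.34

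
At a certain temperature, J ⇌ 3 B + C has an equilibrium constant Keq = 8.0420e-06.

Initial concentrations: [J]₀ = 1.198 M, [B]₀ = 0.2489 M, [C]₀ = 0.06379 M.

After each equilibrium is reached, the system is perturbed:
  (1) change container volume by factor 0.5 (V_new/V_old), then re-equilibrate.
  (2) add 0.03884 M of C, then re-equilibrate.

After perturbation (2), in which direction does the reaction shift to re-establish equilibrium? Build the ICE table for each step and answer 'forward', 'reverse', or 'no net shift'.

Direction: reverse

Q₀ = 8.2105e-04 vs Keq = 8.0420e-06 ⇒ Q>K, reverse
Step 1:
                   J          B          C
  Initial      1.198     0.2489    0.06379
  Change     0.05166     -0.155   -0.05166
  Equil         1.25    0.09392    0.01213
  solve Keq expr → x = -0.05166; check Q = 8.0420e-06
Then change container volume by factor 0.5 (V_new/V_old).
Step 2:
                   J          B          C
  Initial      2.499     0.1878    0.02426
  Change     0.01658   -0.04974   -0.01658
  Equil        2.516     0.1381   0.007681
  solve Keq expr → x = -0.01658; check Q = 8.0420e-06
Then add 0.03884 M of C.
Step 3:
                   J          B          C
  Initial      2.516     0.1381    0.04652
  Change     0.01668   -0.05005   -0.01668
  Equil        2.533    0.08805    0.02984
  solve Keq expr → x = -0.01668; check Q = 8.0420e-06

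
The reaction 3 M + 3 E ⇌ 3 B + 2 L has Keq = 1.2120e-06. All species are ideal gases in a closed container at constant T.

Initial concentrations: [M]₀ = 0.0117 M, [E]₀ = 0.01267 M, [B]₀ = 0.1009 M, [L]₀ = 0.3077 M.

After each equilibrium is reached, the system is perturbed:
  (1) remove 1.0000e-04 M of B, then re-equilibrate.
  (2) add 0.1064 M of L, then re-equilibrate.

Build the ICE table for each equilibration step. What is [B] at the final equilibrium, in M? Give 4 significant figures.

Q₀ = 2.9857e+07 vs Keq = 1.2120e-06 ⇒ Q>K, reverse
Step 1:
                  M         E         B         L
  Initial    0.0117   0.01267    0.1009    0.3077
  Change     0.1005    0.1005   -0.1005  -0.06703
  Equil      0.1122    0.1132 3.5021e-04    0.2407
  solve Keq expr → x = -0.03352; check Q = 1.2120e-06
Then remove 1.0000e-04 M of B.
Step 2:
                  M         E         B         L
  Initial    0.1122    0.1132 2.5021e-04    0.2407
  Change  -9.9317e-05 -9.9317e-05 9.9317e-05 6.6211e-05
  Equil      0.1122    0.1131 3.4953e-04    0.2407
  solve Keq expr → x = 3.3106e-05; check Q = 1.2120e-06
Then add 0.1064 M of L.
Step 3:
                  M         E         B         L
  Initial    0.1122    0.1131 3.4953e-04    0.3471
  Change  7.5289e-05 7.5289e-05 -7.5289e-05 -5.0192e-05
  Equil      0.1122    0.1132 2.7424e-04    0.3471
  solve Keq expr → x = -2.5096e-05; check Q = 1.2120e-06

[B]_eq = 2.7424e-04 M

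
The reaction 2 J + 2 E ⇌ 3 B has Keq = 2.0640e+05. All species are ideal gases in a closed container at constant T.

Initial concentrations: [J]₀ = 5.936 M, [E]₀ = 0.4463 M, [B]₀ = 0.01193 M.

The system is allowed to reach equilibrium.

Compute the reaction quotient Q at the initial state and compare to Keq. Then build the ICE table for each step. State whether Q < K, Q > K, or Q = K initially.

Q₀ = 2.4192e-07 vs Keq = 2.0640e+05 ⇒ Q<K, forward
Step 1:
                  J         E         B
  init        5.936    0.4463   0.01193
  Δ         -0.4461   -0.4461    0.6691
  eq           5.49 2.2534e-04     0.681
  solve Keq expr → x = 0.223; check Q = 2.0640e+05

Q₀ = 2.4192e-07; Q < K (proceeds forward)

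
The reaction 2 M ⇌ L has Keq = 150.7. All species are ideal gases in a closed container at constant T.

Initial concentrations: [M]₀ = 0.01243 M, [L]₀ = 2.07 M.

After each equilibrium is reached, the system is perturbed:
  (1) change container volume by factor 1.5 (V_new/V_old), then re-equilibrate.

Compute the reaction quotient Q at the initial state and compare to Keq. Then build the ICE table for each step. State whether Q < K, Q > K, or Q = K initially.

Q₀ = 1.3398e+04; Q > K (proceeds reverse)

Q₀ = 1.3398e+04 vs Keq = 150.7 ⇒ Q>K, reverse
Step 1:
                  M         L
  Initial   0.01243      2.07
  Change     0.1033  -0.05165
  Equil      0.1157     2.018
  solve Keq expr → x = -0.05165; check Q = 150.7
Then change container volume by factor 1.5 (V_new/V_old).
Step 2:
                  M         L
  Initial   0.07715     1.346
  Change    0.01704  -0.00852
  Equil     0.09419     1.337
  solve Keq expr → x = -0.00852; check Q = 150.7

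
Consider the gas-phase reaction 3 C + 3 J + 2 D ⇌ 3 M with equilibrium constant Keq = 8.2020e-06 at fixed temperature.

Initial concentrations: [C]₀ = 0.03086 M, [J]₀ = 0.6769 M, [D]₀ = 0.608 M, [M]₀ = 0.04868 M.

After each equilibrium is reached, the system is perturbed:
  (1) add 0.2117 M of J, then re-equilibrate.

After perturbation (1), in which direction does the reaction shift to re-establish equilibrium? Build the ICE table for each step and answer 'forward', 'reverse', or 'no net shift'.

Direction: forward

Q₀ = 34.24 vs Keq = 8.2020e-06 ⇒ Q>K, reverse
Step 1:
                  C         J         D         M
  I         0.03086    0.6769     0.608   0.04868
  C         0.04783   0.04783   0.03188  -0.04783
  E         0.07869    0.7247    0.6399 8.5398e-04
  solve Keq expr → x = -0.01594; check Q = 8.2020e-06
Then add 0.2117 M of J.
Step 2:
                  C         J         D         M
  I         0.07869    0.9364    0.6399 8.5398e-04
  C       -2.4554e-04 -2.4554e-04 -1.6369e-04 2.4554e-04
  E         0.07844    0.9362    0.6397    0.0011
  solve Keq expr → x = 8.1845e-05; check Q = 8.2020e-06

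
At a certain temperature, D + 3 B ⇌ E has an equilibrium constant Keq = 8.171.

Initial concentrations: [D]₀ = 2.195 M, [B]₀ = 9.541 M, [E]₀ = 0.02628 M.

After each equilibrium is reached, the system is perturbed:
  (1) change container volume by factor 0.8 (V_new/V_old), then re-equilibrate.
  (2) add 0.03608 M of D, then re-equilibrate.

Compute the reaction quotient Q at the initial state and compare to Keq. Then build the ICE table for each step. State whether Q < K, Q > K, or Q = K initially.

Q₀ = 1.3785e-05 vs Keq = 8.171 ⇒ Q<K, forward
Step 1:
                   D          B          E
  Initial      2.195      9.541    0.02628
  Change      -2.185     -6.555      2.185
  Equil      0.01016      2.986      2.211
  solve Keq expr → x = 2.185; check Q = 8.171
Then change container volume by factor 0.8 (V_new/V_old).
Step 2:
                   D          B          E
  Initial     0.0127      3.733      2.764
  Change   -0.006086   -0.01826   0.006086
  Equil     0.006613      3.715       2.77
  solve Keq expr → x = 0.006086; check Q = 8.171
Then add 0.03608 M of D.
Step 3:
                   D          B          E
  Initial    0.04269      3.715       2.77
  Change    -0.03539    -0.1062    0.03539
  Equil     0.007306      3.609      2.805
  solve Keq expr → x = 0.03539; check Q = 8.171

Q₀ = 1.3785e-05; Q < K (proceeds forward)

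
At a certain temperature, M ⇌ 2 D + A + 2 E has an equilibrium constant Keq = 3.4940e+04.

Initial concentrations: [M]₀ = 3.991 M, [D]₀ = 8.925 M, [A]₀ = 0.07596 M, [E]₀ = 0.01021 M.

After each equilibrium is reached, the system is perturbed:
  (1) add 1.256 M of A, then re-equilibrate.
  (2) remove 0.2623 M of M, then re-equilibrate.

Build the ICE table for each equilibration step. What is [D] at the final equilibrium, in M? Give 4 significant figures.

[D]_eq = 14.67 M

Q₀ = 1.5804e-04 vs Keq = 3.4940e+04 ⇒ Q<K, forward
Step 1:
                    M           D           A           E
  I             3.991       8.925     0.07596     0.01021
  C            -3.144       6.289       3.144       6.289
  E            0.8465       15.21        3.22       6.299
  solve Keq expr → x = 3.144; check Q = 3.4940e+04
Then add 1.256 M of A.
Step 2:
                    M           D           A           E
  I            0.8465       15.21       4.476       6.299
  C            0.1475     -0.2951     -0.1475     -0.2951
  E            0.9941       14.92       4.329       6.004
  solve Keq expr → x = -0.1475; check Q = 3.4940e+04
Then remove 0.2623 M of M.
Step 3:
                    M           D           A           E
  I            0.7318       14.92       4.329       6.004
  C            0.1252     -0.2504     -0.1252     -0.2504
  E             0.857       14.67       4.204       5.754
  solve Keq expr → x = -0.1252; check Q = 3.4940e+04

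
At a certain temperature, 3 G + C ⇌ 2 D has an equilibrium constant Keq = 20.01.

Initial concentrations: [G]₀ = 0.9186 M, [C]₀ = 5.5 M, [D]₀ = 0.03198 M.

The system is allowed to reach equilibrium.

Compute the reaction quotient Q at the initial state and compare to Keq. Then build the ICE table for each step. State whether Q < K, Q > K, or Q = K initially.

Q₀ = 2.3989e-04; Q < K (proceeds forward)

Q₀ = 2.3989e-04 vs Keq = 20.01 ⇒ Q<K, forward
Step 1:
                   G          C          D
  init        0.9186        5.5    0.03198
  Δ          -0.7763    -0.2588     0.5176
  eq          0.1423      5.241     0.5495
  solve Keq expr → x = 0.2588; check Q = 20.01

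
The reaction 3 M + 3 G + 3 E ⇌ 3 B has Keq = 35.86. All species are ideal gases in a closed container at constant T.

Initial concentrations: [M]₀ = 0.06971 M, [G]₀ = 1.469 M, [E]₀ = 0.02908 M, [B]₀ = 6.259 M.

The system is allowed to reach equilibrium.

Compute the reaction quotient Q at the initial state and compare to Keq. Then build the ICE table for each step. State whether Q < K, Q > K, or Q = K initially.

Q₀ = 9.2850e+09 vs Keq = 35.86 ⇒ Q>K, reverse
Step 1:
                   M          G          E          B
  init       0.06971      1.469    0.02908      6.259
  Δ            0.804      0.804      0.804     -0.804
  eq          0.8737      2.273      0.833      5.455
  solve Keq expr → x = -0.268; check Q = 35.86

Q₀ = 9.2850e+09; Q > K (proceeds reverse)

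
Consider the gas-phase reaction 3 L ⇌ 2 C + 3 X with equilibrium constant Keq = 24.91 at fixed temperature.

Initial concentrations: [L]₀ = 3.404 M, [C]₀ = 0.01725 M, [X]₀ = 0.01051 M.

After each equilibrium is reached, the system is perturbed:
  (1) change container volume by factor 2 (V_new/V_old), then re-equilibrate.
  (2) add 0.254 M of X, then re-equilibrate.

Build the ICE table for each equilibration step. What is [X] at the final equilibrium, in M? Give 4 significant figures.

[X]_eq = 1.504 M

Q₀ = 8.7583e-12 vs Keq = 24.91 ⇒ Q<K, forward
Step 1:
                  L         C         X
  Initial     3.404   0.01725   0.01051
  Change     -2.325      1.55     2.325
  Equil       1.079     1.567     2.336
  solve Keq expr → x = 0.775; check Q = 24.91
Then change container volume by factor 2 (V_new/V_old).
Step 2:
                  L         C         X
  Initial    0.5395    0.7836     1.168
  Change    -0.1329   0.08862    0.1329
  Equil      0.4066    0.8722     1.301
  solve Keq expr → x = 0.04431; check Q = 24.91
Then add 0.254 M of X.
Step 3:
                  L         C         X
  Initial    0.4066    0.8722     1.555
  Change     0.0511  -0.03407   -0.0511
  Equil      0.4577    0.8382     1.504
  solve Keq expr → x = -0.01703; check Q = 24.91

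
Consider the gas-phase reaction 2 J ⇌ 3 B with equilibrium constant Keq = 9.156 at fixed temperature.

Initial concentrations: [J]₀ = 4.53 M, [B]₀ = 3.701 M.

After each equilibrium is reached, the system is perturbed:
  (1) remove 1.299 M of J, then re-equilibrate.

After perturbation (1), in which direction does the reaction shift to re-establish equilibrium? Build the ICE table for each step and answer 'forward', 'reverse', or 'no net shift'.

Q₀ = 2.47 vs Keq = 9.156 ⇒ Q<K, forward
Step 1:
                  J         B
  Initial      4.53     3.701
  Change    -0.8544     1.282
  Equil       3.676     4.983
  solve Keq expr → x = 0.4272; check Q = 9.156
Then remove 1.299 M of J.
Step 2:
                  J         B
  Initial     2.377     4.983
  Change     0.5005   -0.7507
  Equil       2.877     4.232
  solve Keq expr → x = -0.2502; check Q = 9.156

Direction: reverse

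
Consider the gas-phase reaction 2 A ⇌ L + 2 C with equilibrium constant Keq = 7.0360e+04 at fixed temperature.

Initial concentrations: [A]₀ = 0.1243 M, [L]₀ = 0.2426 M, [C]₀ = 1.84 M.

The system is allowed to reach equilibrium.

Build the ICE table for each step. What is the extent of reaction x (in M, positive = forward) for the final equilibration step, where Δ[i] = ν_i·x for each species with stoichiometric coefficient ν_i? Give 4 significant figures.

x = 0.06012 M

Q₀ = 53.16 vs Keq = 7.0360e+04 ⇒ Q<K, forward
Step 1:
                  A         L         C
  init       0.1243    0.2426      1.84
  Δ         -0.1202   0.06012    0.1202
  eq       0.004066    0.3027      1.96
  solve Keq expr → x = 0.06012; check Q = 7.0360e+04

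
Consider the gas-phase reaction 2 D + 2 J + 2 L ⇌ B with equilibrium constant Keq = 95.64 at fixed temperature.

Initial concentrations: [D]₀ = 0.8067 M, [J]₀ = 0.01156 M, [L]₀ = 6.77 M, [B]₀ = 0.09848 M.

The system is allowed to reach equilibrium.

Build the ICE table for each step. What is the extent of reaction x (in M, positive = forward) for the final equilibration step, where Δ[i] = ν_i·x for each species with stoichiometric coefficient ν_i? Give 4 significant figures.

x = 0.002778 M

Q₀ = 24.71 vs Keq = 95.64 ⇒ Q<K, forward
Step 1:
                  D         J         L         B
  init       0.8067   0.01156      6.77   0.09848
  Δ       -0.005556 -0.005556 -0.005556  0.002778
  eq         0.8011  0.006004     6.764    0.1013
  solve Keq expr → x = 0.002778; check Q = 95.64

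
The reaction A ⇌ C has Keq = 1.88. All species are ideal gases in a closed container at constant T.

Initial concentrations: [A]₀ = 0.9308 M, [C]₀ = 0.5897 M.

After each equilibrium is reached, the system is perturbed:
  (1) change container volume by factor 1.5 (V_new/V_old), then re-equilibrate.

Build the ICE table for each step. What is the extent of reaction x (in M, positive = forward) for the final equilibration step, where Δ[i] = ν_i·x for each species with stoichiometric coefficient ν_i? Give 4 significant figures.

x = 0 M

Q₀ = 0.6335 vs Keq = 1.88 ⇒ Q<K, forward
Step 1:
                    A           C
  I            0.9308      0.5897
  C           -0.4028      0.4028
  E             0.528      0.9925
  solve Keq expr → x = 0.4028; check Q = 1.88
Then change container volume by factor 1.5 (V_new/V_old).
Step 2:
                    A           C
  I             0.352      0.6617
  C                 0           0
  E             0.352      0.6617
  solve Keq expr → x = 0; check Q = 1.88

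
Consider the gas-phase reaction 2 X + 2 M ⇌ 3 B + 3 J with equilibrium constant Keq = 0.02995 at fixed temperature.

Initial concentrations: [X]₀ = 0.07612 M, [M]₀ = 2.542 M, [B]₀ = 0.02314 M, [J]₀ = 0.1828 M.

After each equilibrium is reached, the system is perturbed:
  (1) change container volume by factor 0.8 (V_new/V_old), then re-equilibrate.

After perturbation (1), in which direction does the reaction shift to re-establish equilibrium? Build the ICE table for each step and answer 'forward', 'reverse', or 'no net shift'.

Direction: reverse

Q₀ = 2.0215e-06 vs Keq = 0.02995 ⇒ Q<K, forward
Step 1:
                  X         M         B         J
  I         0.07612     2.542   0.02314    0.1828
  C        -0.06255  -0.06255   0.09383   0.09383
  E         0.01357     2.479     0.117    0.2766
  solve Keq expr → x = 0.03128; check Q = 0.02995
Then change container volume by factor 0.8 (V_new/V_old).
Step 2:
                  X         M         B         J
  I         0.01696     3.099    0.1462    0.3458
  C          0.0029    0.0029 -0.004351 -0.004351
  E         0.01986     3.102    0.1419    0.3414
  solve Keq expr → x = -0.00145; check Q = 0.02995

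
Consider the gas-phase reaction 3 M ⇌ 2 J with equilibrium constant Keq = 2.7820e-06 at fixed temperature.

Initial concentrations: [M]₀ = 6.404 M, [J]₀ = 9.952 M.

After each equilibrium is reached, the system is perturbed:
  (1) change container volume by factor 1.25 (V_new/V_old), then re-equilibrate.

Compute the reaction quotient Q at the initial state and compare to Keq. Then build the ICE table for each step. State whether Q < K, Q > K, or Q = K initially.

Q₀ = 0.3771; Q > K (proceeds reverse)

Q₀ = 0.3771 vs Keq = 2.7820e-06 ⇒ Q>K, reverse
Step 1:
                  M         J
  init        6.404     9.952
  Δ           14.69     -9.79
  eq          21.09    0.1615
  solve Keq expr → x = -4.895; check Q = 2.7820e-06
Then change container volume by factor 1.25 (V_new/V_old).
Step 2:
                  M         J
  init        16.87    0.1292
  Δ         0.02015  -0.01344
  eq          16.89    0.1158
  solve Keq expr → x = -0.006718; check Q = 2.7820e-06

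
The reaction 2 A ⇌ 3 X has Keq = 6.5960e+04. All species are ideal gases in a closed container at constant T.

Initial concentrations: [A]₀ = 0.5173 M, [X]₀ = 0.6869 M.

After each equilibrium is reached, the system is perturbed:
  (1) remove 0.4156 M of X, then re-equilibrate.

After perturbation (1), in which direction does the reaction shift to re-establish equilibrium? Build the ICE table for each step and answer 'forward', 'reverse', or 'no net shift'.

Q₀ = 1.211 vs Keq = 6.5960e+04 ⇒ Q<K, forward
Step 1:
                   A          X
  I           0.5173     0.6869
  C          -0.5105     0.7657
  E         0.006817      1.453
  solve Keq expr → x = 0.2552; check Q = 6.5960e+04
Then remove 0.4156 M of X.
Step 2:
                   A          X
  I         0.006817      1.037
  C        -0.002681   0.004022
  E         0.004136      1.041
  solve Keq expr → x = 0.001341; check Q = 6.5960e+04

Direction: forward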